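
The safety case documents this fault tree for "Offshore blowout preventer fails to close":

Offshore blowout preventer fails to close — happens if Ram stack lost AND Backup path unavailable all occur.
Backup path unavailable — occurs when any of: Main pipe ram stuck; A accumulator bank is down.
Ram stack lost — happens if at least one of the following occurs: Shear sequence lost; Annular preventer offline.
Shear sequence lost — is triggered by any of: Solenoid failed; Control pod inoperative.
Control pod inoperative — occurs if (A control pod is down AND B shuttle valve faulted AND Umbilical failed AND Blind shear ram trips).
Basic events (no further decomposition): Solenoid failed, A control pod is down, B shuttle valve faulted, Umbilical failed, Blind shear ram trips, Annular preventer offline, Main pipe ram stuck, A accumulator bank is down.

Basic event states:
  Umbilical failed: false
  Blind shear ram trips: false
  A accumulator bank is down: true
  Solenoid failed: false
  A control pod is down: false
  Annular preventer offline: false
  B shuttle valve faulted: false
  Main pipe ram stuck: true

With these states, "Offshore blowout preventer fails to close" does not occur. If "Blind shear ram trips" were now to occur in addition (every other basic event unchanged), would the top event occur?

Counterfactual: set "Blind shear ram trips" to occurred.
Control pod inoperative [AND]: A control pod is down=not, B shuttle valve faulted=not, Umbilical failed=not, Blind shear ram trips=occurs → not all inputs occur → does not occur.
Shear sequence lost [OR]: Solenoid failed=not, Control pod inoperative=not → no input occurs → does not occur.
Ram stack lost [OR]: Shear sequence lost=not, Annular preventer offline=not → no input occurs → does not occur.
Backup path unavailable [OR]: Main pipe ram stuck=occurs, A accumulator bank is down=occurs → at least one input occurs → occurs.
Offshore blowout preventer fails to close [AND]: Ram stack lost=not, Backup path unavailable=occurs → not all inputs occur → does not occur.

No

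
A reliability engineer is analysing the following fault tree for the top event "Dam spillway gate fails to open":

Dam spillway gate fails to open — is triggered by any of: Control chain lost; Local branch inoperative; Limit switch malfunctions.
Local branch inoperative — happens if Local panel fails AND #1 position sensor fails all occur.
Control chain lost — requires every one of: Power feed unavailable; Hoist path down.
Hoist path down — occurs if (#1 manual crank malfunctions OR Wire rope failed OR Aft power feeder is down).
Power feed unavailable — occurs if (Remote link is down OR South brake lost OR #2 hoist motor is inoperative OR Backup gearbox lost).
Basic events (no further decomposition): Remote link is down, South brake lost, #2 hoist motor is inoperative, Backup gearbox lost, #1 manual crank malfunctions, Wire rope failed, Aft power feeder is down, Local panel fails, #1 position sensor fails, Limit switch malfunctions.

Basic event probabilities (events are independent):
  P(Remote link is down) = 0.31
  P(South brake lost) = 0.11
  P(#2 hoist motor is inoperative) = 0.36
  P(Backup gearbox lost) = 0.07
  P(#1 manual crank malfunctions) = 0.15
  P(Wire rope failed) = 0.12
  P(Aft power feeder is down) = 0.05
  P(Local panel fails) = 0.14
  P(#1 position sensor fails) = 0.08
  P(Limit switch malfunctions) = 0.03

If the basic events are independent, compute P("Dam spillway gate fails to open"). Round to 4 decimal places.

P(Power feed unavailable) [OR] = 1 − (1−0.31) × (1−0.11) × (1−0.36) × (1−0.07) = 0.634488
P(Hoist path down) [OR] = 1 − (1−0.15) × (1−0.12) × (1−0.05) = 0.289400
P(Control chain lost) [AND] = 0.634488 × 0.289400 = 0.183621
P(Local branch inoperative) [AND] = 0.14 × 0.08 = 0.011200
P(Dam spillway gate fails to open) [OR] = 1 − (1−0.183621) × (1−0.011200) × (1−0.03) = 0.216982
Rounded to 4 decimal places: P(Dam spillway gate fails to open) ≈ 0.2170.

0.2170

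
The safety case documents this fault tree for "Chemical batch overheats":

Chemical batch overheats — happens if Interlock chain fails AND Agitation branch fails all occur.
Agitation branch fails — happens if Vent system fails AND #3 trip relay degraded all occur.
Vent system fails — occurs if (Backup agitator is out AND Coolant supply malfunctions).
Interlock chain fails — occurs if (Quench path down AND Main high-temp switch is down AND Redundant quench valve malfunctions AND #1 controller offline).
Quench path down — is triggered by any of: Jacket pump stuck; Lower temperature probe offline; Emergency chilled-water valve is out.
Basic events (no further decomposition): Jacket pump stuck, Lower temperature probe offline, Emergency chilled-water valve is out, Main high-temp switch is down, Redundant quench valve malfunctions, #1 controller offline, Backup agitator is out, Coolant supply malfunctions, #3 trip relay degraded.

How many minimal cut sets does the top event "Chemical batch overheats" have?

3

Quench path down [OR]: union of children's cut sets → 3 cut set(s).
Interlock chain fails [AND]: one cut set from each child combined → 3 × 1 × 1 × 1 = 3 cut set(s).
Vent system fails [AND]: one cut set from each child combined → 1 × 1 = 1 cut set(s).
Agitation branch fails [AND]: one cut set from each child combined → 1 × 1 = 1 cut set(s).
Chemical batch overheats [AND]: one cut set from each child combined → 3 × 1 = 3 cut set(s).
Minimal cut sets: {#1 controller offline, #3 trip relay degraded, Backup agitator is out, Coolant supply malfunctions, Jacket pump stuck, Main high-temp switch is down, Redundant quench valve malfunctions}; {#1 controller offline, #3 trip relay degraded, Backup agitator is out, Coolant supply malfunctions, Lower temperature probe offline, Main high-temp switch is down, Redundant quench valve malfunctions}; {#1 controller offline, #3 trip relay degraded, Backup agitator is out, Coolant supply malfunctions, Emergency chilled-water valve is out, Main high-temp switch is down, Redundant quench valve malfunctions}.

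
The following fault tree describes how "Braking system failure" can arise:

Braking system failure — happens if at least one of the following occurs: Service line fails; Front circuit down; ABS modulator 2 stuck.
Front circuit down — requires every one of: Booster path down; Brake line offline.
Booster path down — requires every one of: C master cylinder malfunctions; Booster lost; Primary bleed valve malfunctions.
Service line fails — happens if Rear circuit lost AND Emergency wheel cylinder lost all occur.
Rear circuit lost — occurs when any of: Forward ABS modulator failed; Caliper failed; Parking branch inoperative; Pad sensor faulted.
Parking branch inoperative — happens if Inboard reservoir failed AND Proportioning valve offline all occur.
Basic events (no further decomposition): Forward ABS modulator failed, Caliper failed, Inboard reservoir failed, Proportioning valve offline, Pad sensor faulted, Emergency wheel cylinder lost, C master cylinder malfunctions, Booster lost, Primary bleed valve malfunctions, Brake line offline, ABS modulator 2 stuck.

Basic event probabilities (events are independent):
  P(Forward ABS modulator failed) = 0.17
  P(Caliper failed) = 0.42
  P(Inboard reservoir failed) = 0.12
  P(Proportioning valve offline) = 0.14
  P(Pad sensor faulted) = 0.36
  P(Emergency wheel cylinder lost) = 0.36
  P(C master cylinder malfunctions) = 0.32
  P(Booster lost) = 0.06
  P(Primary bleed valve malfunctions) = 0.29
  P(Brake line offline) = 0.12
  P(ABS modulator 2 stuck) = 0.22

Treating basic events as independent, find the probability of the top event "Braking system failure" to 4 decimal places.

P(Parking branch inoperative) [AND] = 0.12 × 0.14 = 0.016800
P(Rear circuit lost) [OR] = 1 − (1−0.17) × (1−0.42) × (1−0.016800) × (1−0.36) = 0.697080
P(Service line fails) [AND] = 0.697080 × 0.36 = 0.250949
P(Booster path down) [AND] = 0.32 × 0.06 × 0.29 = 0.005568
P(Front circuit down) [AND] = 0.005568 × 0.12 = 0.000668
P(Braking system failure) [OR] = 1 − (1−0.250949) × (1−0.000668) × (1−0.22) = 0.416131
Rounded to 4 decimal places: P(Braking system failure) ≈ 0.4161.

0.4161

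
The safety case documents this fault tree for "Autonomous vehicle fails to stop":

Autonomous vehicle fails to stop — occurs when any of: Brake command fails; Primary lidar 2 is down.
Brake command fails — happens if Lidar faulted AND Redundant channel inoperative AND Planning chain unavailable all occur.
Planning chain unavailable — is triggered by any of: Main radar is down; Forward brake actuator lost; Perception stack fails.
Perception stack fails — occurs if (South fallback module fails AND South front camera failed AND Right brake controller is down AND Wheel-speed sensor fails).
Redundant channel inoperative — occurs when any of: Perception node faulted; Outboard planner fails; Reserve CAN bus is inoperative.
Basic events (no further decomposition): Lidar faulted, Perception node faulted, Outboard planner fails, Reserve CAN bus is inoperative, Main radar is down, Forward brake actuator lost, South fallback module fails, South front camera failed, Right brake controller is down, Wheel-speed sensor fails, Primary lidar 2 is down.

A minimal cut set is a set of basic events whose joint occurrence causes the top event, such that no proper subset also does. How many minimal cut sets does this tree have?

10

Redundant channel inoperative [OR]: union of children's cut sets → 3 cut set(s).
Perception stack fails [AND]: one cut set from each child combined → 1 × 1 × 1 × 1 = 1 cut set(s).
Planning chain unavailable [OR]: union of children's cut sets → 3 cut set(s).
Brake command fails [AND]: one cut set from each child combined → 1 × 3 × 3 = 9 cut set(s).
Autonomous vehicle fails to stop [OR]: union of children's cut sets → 10 cut set(s).
Minimal cut sets: {Lidar faulted, Main radar is down, Perception node faulted}; {Forward brake actuator lost, Lidar faulted, Perception node faulted}; {Lidar faulted, Perception node faulted, Right brake controller is down, South fallback module fails, South front camera failed, Wheel-speed sensor fails}; {Lidar faulted, Main radar is down, Outboard planner fails}; {Forward brake actuator lost, Lidar faulted, Outboard planner fails}; {Lidar faulted, Outboard planner fails, Right brake controller is down, South fallback module fails, South front camera failed, Wheel-speed sensor fails}; {Lidar faulted, Main radar is down, Reserve CAN bus is inoperative}; {Forward brake actuator lost, Lidar faulted, Reserve CAN bus is inoperative}; {Lidar faulted, Reserve CAN bus is inoperative, Right brake controller is down, South fallback module fails, South front camera failed, Wheel-speed sensor fails}; {Primary lidar 2 is down}.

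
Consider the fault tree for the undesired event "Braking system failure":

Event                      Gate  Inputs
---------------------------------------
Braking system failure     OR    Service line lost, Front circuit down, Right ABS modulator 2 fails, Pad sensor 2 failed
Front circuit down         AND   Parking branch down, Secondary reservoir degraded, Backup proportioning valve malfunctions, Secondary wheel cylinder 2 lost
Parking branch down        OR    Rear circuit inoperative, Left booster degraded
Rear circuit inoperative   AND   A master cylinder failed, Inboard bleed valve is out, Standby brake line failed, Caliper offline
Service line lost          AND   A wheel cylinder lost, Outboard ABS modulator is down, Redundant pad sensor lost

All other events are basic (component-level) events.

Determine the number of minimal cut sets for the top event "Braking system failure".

Service line lost [AND]: one cut set from each child combined → 1 × 1 × 1 = 1 cut set(s).
Rear circuit inoperative [AND]: one cut set from each child combined → 1 × 1 × 1 × 1 = 1 cut set(s).
Parking branch down [OR]: union of children's cut sets → 2 cut set(s).
Front circuit down [AND]: one cut set from each child combined → 2 × 1 × 1 × 1 = 2 cut set(s).
Braking system failure [OR]: union of children's cut sets → 5 cut set(s).
Minimal cut sets: {A wheel cylinder lost, Outboard ABS modulator is down, Redundant pad sensor lost}; {A master cylinder failed, Backup proportioning valve malfunctions, Caliper offline, Inboard bleed valve is out, Secondary reservoir degraded, Secondary wheel cylinder 2 lost, Standby brake line failed}; {Backup proportioning valve malfunctions, Left booster degraded, Secondary reservoir degraded, Secondary wheel cylinder 2 lost}; {Right ABS modulator 2 fails}; {Pad sensor 2 failed}.

5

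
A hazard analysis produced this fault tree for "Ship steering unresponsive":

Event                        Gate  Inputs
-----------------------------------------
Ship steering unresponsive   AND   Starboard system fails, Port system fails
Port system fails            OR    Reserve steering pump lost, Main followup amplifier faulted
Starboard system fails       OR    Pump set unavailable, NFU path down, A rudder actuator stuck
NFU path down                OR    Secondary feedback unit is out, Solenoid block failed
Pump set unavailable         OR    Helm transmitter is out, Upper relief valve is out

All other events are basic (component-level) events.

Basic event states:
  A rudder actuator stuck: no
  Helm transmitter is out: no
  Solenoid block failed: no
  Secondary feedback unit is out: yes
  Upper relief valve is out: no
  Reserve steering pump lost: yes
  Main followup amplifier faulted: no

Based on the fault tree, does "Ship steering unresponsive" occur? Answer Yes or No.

Yes

Pump set unavailable [OR]: Helm transmitter is out=not, Upper relief valve is out=not → no input occurs → does not occur.
NFU path down [OR]: Secondary feedback unit is out=occurs, Solenoid block failed=not → at least one input occurs → occurs.
Starboard system fails [OR]: Pump set unavailable=not, NFU path down=occurs, A rudder actuator stuck=not → at least one input occurs → occurs.
Port system fails [OR]: Reserve steering pump lost=occurs, Main followup amplifier faulted=not → at least one input occurs → occurs.
Ship steering unresponsive [AND]: Starboard system fails=occurs, Port system fails=occurs → all inputs occur → occurs.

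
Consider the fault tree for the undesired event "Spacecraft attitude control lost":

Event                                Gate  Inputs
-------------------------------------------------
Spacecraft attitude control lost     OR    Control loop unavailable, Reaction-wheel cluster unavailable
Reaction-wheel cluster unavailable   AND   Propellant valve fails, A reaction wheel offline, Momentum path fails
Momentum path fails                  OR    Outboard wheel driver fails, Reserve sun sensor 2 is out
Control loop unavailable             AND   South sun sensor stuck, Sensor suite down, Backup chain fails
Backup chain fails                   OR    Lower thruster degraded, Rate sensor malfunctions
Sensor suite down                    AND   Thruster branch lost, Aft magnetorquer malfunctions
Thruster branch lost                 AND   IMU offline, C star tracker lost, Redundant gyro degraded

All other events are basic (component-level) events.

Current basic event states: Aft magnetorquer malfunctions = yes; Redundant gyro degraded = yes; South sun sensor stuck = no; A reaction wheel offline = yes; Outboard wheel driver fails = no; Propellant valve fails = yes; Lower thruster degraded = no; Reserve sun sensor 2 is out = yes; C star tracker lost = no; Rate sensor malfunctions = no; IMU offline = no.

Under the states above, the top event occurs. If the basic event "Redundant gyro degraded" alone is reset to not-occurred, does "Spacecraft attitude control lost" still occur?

Yes

Counterfactual: set "Redundant gyro degraded" to not occurred.
Thruster branch lost [AND]: IMU offline=not, C star tracker lost=not, Redundant gyro degraded=not → not all inputs occur → does not occur.
Sensor suite down [AND]: Thruster branch lost=not, Aft magnetorquer malfunctions=occurs → not all inputs occur → does not occur.
Backup chain fails [OR]: Lower thruster degraded=not, Rate sensor malfunctions=not → no input occurs → does not occur.
Control loop unavailable [AND]: South sun sensor stuck=not, Sensor suite down=not, Backup chain fails=not → not all inputs occur → does not occur.
Momentum path fails [OR]: Outboard wheel driver fails=not, Reserve sun sensor 2 is out=occurs → at least one input occurs → occurs.
Reaction-wheel cluster unavailable [AND]: Propellant valve fails=occurs, A reaction wheel offline=occurs, Momentum path fails=occurs → all inputs occur → occurs.
Spacecraft attitude control lost [OR]: Control loop unavailable=not, Reaction-wheel cluster unavailable=occurs → at least one input occurs → occurs.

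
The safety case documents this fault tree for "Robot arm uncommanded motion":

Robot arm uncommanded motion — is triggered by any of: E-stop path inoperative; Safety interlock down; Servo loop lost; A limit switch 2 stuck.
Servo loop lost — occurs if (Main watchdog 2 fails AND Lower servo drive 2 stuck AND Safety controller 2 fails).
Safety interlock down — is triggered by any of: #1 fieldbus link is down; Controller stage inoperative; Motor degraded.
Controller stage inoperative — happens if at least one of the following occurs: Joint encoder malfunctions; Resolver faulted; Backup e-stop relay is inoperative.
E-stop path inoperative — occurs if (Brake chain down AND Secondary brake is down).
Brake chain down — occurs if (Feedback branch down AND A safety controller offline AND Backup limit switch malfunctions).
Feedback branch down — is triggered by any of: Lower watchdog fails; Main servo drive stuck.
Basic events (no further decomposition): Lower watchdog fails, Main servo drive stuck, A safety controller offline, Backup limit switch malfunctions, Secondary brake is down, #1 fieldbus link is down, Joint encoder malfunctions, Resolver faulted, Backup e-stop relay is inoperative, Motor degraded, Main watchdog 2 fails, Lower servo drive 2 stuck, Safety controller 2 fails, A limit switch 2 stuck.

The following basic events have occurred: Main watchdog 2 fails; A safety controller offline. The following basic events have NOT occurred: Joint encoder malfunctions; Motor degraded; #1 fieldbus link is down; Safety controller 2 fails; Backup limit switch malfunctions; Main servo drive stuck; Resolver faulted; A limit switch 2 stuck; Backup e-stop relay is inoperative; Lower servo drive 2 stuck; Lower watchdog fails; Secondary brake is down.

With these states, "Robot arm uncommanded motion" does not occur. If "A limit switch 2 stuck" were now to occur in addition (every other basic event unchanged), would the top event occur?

Counterfactual: set "A limit switch 2 stuck" to occurred.
Feedback branch down [OR]: Lower watchdog fails=not, Main servo drive stuck=not → no input occurs → does not occur.
Brake chain down [AND]: Feedback branch down=not, A safety controller offline=occurs, Backup limit switch malfunctions=not → not all inputs occur → does not occur.
E-stop path inoperative [AND]: Brake chain down=not, Secondary brake is down=not → not all inputs occur → does not occur.
Controller stage inoperative [OR]: Joint encoder malfunctions=not, Resolver faulted=not, Backup e-stop relay is inoperative=not → no input occurs → does not occur.
Safety interlock down [OR]: #1 fieldbus link is down=not, Controller stage inoperative=not, Motor degraded=not → no input occurs → does not occur.
Servo loop lost [AND]: Main watchdog 2 fails=occurs, Lower servo drive 2 stuck=not, Safety controller 2 fails=not → not all inputs occur → does not occur.
Robot arm uncommanded motion [OR]: E-stop path inoperative=not, Safety interlock down=not, Servo loop lost=not, A limit switch 2 stuck=occurs → at least one input occurs → occurs.

Yes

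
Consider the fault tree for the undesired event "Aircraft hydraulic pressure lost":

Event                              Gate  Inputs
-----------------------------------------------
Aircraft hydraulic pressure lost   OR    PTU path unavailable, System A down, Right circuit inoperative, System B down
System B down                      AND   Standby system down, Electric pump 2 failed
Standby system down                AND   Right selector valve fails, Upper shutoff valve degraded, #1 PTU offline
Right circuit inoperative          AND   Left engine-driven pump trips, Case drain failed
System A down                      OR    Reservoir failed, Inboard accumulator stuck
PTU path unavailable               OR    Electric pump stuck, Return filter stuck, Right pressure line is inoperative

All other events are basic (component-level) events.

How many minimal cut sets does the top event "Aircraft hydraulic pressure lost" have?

PTU path unavailable [OR]: union of children's cut sets → 3 cut set(s).
System A down [OR]: union of children's cut sets → 2 cut set(s).
Right circuit inoperative [AND]: one cut set from each child combined → 1 × 1 = 1 cut set(s).
Standby system down [AND]: one cut set from each child combined → 1 × 1 × 1 = 1 cut set(s).
System B down [AND]: one cut set from each child combined → 1 × 1 = 1 cut set(s).
Aircraft hydraulic pressure lost [OR]: union of children's cut sets → 7 cut set(s).
Minimal cut sets: {Electric pump stuck}; {Return filter stuck}; {Right pressure line is inoperative}; {Reservoir failed}; {Inboard accumulator stuck}; {Case drain failed, Left engine-driven pump trips}; {#1 PTU offline, Electric pump 2 failed, Right selector valve fails, Upper shutoff valve degraded}.

7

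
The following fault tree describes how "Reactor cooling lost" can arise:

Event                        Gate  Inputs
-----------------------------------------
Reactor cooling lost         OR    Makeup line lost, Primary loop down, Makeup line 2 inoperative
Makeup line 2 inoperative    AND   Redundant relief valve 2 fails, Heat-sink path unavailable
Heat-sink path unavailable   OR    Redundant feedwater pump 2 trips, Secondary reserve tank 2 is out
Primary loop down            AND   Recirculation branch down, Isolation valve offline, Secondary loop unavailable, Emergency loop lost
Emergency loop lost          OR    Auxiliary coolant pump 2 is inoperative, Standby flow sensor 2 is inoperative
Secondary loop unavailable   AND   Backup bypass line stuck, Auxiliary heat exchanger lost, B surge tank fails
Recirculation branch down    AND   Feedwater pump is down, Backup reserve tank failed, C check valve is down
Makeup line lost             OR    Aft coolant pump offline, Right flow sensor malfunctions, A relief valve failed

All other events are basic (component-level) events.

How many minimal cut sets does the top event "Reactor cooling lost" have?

7

Makeup line lost [OR]: union of children's cut sets → 3 cut set(s).
Recirculation branch down [AND]: one cut set from each child combined → 1 × 1 × 1 = 1 cut set(s).
Secondary loop unavailable [AND]: one cut set from each child combined → 1 × 1 × 1 = 1 cut set(s).
Emergency loop lost [OR]: union of children's cut sets → 2 cut set(s).
Primary loop down [AND]: one cut set from each child combined → 1 × 1 × 1 × 2 = 2 cut set(s).
Heat-sink path unavailable [OR]: union of children's cut sets → 2 cut set(s).
Makeup line 2 inoperative [AND]: one cut set from each child combined → 1 × 2 = 2 cut set(s).
Reactor cooling lost [OR]: union of children's cut sets → 7 cut set(s).
Minimal cut sets: {Aft coolant pump offline}; {Right flow sensor malfunctions}; {A relief valve failed}; {Auxiliary coolant pump 2 is inoperative, Auxiliary heat exchanger lost, B surge tank fails, Backup bypass line stuck, Backup reserve tank failed, C check valve is down, Feedwater pump is down, Isolation valve offline}; {Auxiliary heat exchanger lost, B surge tank fails, Backup bypass line stuck, Backup reserve tank failed, C check valve is down, Feedwater pump is down, Isolation valve offline, Standby flow sensor 2 is inoperative}; {Redundant feedwater pump 2 trips, Redundant relief valve 2 fails}; {Redundant relief valve 2 fails, Secondary reserve tank 2 is out}.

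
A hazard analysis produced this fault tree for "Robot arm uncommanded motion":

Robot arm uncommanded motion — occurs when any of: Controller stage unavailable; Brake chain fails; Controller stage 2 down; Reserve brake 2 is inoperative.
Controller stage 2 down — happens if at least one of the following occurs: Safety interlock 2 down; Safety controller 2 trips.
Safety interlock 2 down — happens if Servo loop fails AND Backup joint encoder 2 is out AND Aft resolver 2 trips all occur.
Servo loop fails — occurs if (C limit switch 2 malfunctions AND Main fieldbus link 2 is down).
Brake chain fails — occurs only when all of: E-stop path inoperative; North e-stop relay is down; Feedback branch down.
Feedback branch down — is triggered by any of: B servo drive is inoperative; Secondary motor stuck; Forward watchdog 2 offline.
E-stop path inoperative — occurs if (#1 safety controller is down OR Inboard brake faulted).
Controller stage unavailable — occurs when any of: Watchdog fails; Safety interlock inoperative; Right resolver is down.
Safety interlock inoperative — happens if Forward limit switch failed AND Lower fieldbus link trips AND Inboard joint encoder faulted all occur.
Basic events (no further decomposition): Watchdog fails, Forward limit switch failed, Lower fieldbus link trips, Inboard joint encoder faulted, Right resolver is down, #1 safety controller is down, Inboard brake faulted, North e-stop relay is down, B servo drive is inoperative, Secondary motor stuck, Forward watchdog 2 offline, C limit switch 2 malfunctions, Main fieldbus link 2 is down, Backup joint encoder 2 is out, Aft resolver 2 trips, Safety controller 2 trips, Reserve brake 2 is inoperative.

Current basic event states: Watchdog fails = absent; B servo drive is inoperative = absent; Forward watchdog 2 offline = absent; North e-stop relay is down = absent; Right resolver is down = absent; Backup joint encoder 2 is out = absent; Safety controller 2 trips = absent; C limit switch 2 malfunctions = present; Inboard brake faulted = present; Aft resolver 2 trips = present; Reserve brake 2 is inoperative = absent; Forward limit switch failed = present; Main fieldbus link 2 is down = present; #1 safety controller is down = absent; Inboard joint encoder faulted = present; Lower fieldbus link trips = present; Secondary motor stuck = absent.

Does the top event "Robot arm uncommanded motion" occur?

Safety interlock inoperative [AND]: Forward limit switch failed=occurs, Lower fieldbus link trips=occurs, Inboard joint encoder faulted=occurs → all inputs occur → occurs.
Controller stage unavailable [OR]: Watchdog fails=not, Safety interlock inoperative=occurs, Right resolver is down=not → at least one input occurs → occurs.
E-stop path inoperative [OR]: #1 safety controller is down=not, Inboard brake faulted=occurs → at least one input occurs → occurs.
Feedback branch down [OR]: B servo drive is inoperative=not, Secondary motor stuck=not, Forward watchdog 2 offline=not → no input occurs → does not occur.
Brake chain fails [AND]: E-stop path inoperative=occurs, North e-stop relay is down=not, Feedback branch down=not → not all inputs occur → does not occur.
Servo loop fails [AND]: C limit switch 2 malfunctions=occurs, Main fieldbus link 2 is down=occurs → all inputs occur → occurs.
Safety interlock 2 down [AND]: Servo loop fails=occurs, Backup joint encoder 2 is out=not, Aft resolver 2 trips=occurs → not all inputs occur → does not occur.
Controller stage 2 down [OR]: Safety interlock 2 down=not, Safety controller 2 trips=not → no input occurs → does not occur.
Robot arm uncommanded motion [OR]: Controller stage unavailable=occurs, Brake chain fails=not, Controller stage 2 down=not, Reserve brake 2 is inoperative=not → at least one input occurs → occurs.

Yes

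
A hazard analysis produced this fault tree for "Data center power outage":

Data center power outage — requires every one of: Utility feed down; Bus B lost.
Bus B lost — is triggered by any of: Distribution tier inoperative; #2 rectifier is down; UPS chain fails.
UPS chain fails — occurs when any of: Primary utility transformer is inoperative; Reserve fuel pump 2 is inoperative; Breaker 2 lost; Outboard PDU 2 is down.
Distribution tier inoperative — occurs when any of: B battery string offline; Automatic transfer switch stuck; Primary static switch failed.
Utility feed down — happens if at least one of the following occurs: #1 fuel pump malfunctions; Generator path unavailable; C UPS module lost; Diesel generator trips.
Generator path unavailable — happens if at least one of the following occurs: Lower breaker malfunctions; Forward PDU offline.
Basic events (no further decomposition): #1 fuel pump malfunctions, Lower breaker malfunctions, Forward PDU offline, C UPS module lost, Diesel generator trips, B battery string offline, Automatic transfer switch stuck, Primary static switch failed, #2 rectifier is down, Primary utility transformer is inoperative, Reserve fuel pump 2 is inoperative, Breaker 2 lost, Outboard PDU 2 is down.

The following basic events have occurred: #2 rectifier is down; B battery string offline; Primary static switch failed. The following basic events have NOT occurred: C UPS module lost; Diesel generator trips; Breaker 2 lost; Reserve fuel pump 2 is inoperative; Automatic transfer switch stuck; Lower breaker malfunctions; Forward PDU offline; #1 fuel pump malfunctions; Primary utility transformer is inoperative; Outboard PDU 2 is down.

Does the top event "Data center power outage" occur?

Generator path unavailable [OR]: Lower breaker malfunctions=not, Forward PDU offline=not → no input occurs → does not occur.
Utility feed down [OR]: #1 fuel pump malfunctions=not, Generator path unavailable=not, C UPS module lost=not, Diesel generator trips=not → no input occurs → does not occur.
Distribution tier inoperative [OR]: B battery string offline=occurs, Automatic transfer switch stuck=not, Primary static switch failed=occurs → at least one input occurs → occurs.
UPS chain fails [OR]: Primary utility transformer is inoperative=not, Reserve fuel pump 2 is inoperative=not, Breaker 2 lost=not, Outboard PDU 2 is down=not → no input occurs → does not occur.
Bus B lost [OR]: Distribution tier inoperative=occurs, #2 rectifier is down=occurs, UPS chain fails=not → at least one input occurs → occurs.
Data center power outage [AND]: Utility feed down=not, Bus B lost=occurs → not all inputs occur → does not occur.

No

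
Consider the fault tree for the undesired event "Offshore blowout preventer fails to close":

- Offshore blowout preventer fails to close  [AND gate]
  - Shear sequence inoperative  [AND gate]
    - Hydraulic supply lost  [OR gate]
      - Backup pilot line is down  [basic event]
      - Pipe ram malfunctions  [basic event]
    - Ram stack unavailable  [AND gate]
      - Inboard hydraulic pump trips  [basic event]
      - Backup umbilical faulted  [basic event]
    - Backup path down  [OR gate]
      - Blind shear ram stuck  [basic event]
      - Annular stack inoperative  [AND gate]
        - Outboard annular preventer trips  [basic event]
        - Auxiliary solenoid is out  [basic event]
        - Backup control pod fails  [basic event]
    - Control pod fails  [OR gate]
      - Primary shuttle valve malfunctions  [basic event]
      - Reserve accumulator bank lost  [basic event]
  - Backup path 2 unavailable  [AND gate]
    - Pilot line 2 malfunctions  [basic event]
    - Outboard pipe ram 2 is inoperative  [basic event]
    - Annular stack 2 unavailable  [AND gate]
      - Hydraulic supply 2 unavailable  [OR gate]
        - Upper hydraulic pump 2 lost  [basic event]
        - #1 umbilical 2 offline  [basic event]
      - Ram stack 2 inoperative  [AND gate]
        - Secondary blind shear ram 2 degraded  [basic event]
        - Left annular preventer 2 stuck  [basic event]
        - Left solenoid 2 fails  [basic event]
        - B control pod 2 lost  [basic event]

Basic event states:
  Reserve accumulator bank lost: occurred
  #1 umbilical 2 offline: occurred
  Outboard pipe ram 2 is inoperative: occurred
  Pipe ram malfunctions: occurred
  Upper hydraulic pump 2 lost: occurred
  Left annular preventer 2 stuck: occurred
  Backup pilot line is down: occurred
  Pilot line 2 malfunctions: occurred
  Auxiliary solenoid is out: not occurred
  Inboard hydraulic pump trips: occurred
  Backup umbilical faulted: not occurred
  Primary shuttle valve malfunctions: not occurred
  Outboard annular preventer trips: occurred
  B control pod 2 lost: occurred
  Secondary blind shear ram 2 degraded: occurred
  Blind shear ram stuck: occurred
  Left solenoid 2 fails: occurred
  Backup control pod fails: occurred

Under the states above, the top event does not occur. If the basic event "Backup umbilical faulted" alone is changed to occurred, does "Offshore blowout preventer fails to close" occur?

Counterfactual: set "Backup umbilical faulted" to occurred.
Hydraulic supply lost [OR]: Backup pilot line is down=occurs, Pipe ram malfunctions=occurs → at least one input occurs → occurs.
Ram stack unavailable [AND]: Inboard hydraulic pump trips=occurs, Backup umbilical faulted=occurs → all inputs occur → occurs.
Annular stack inoperative [AND]: Outboard annular preventer trips=occurs, Auxiliary solenoid is out=not, Backup control pod fails=occurs → not all inputs occur → does not occur.
Backup path down [OR]: Blind shear ram stuck=occurs, Annular stack inoperative=not → at least one input occurs → occurs.
Control pod fails [OR]: Primary shuttle valve malfunctions=not, Reserve accumulator bank lost=occurs → at least one input occurs → occurs.
Shear sequence inoperative [AND]: Hydraulic supply lost=occurs, Ram stack unavailable=occurs, Backup path down=occurs, Control pod fails=occurs → all inputs occur → occurs.
Hydraulic supply 2 unavailable [OR]: Upper hydraulic pump 2 lost=occurs, #1 umbilical 2 offline=occurs → at least one input occurs → occurs.
Ram stack 2 inoperative [AND]: Secondary blind shear ram 2 degraded=occurs, Left annular preventer 2 stuck=occurs, Left solenoid 2 fails=occurs, B control pod 2 lost=occurs → all inputs occur → occurs.
Annular stack 2 unavailable [AND]: Hydraulic supply 2 unavailable=occurs, Ram stack 2 inoperative=occurs → all inputs occur → occurs.
Backup path 2 unavailable [AND]: Pilot line 2 malfunctions=occurs, Outboard pipe ram 2 is inoperative=occurs, Annular stack 2 unavailable=occurs → all inputs occur → occurs.
Offshore blowout preventer fails to close [AND]: Shear sequence inoperative=occurs, Backup path 2 unavailable=occurs → all inputs occur → occurs.

Yes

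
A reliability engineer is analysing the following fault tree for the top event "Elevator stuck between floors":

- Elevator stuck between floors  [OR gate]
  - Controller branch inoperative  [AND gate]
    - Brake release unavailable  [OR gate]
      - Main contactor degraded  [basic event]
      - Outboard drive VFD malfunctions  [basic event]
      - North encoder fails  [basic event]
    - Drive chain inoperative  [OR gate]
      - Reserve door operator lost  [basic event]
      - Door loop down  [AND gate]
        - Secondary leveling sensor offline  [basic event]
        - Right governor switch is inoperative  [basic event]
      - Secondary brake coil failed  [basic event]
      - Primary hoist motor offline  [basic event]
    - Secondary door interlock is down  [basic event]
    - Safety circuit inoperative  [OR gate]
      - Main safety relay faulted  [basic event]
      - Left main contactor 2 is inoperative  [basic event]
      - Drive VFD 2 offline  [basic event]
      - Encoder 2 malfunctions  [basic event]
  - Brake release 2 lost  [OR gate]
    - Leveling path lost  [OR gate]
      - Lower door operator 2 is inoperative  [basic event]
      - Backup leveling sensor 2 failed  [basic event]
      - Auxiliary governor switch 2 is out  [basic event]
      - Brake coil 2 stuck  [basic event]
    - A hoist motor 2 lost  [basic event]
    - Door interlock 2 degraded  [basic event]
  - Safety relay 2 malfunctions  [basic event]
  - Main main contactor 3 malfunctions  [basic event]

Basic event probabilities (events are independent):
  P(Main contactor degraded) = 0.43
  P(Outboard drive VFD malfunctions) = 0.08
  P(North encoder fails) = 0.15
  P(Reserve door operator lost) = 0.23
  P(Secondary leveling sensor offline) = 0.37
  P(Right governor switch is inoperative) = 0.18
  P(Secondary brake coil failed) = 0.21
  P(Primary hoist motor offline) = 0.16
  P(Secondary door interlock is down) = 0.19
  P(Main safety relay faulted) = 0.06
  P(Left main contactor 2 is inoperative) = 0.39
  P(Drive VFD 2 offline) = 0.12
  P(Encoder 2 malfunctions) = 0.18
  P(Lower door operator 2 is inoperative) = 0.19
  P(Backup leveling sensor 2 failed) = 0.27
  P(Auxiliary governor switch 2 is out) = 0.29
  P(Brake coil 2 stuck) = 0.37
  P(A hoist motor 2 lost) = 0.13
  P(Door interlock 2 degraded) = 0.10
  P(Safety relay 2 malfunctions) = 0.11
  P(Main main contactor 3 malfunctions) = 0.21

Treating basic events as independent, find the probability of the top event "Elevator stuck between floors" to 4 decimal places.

0.8591

P(Brake release unavailable) [OR] = 1 − (1−0.43) × (1−0.08) × (1−0.15) = 0.554260
P(Door loop down) [AND] = 0.37 × 0.18 = 0.066600
P(Drive chain inoperative) [OR] = 1 − (1−0.23) × (1−0.066600) × (1−0.21) × (1−0.16) = 0.523059
P(Safety circuit inoperative) [OR] = 1 − (1−0.06) × (1−0.39) × (1−0.12) × (1−0.18) = 0.586235
P(Controller branch inoperative) [AND] = 0.554260 × 0.523059 × 0.19 × 0.586235 = 0.032292
P(Leveling path lost) [OR] = 1 − (1−0.19) × (1−0.27) × (1−0.29) × (1−0.37) = 0.735512
P(Brake release 2 lost) [OR] = 1 − (1−0.735512) × (1−0.13) × (1−0.10) = 0.792906
P(Elevator stuck between floors) [OR] = 1 − (1−0.032292) × (1−0.792906) × (1−0.11) × (1−0.21) = 0.859094
Rounded to 4 decimal places: P(Elevator stuck between floors) ≈ 0.8591.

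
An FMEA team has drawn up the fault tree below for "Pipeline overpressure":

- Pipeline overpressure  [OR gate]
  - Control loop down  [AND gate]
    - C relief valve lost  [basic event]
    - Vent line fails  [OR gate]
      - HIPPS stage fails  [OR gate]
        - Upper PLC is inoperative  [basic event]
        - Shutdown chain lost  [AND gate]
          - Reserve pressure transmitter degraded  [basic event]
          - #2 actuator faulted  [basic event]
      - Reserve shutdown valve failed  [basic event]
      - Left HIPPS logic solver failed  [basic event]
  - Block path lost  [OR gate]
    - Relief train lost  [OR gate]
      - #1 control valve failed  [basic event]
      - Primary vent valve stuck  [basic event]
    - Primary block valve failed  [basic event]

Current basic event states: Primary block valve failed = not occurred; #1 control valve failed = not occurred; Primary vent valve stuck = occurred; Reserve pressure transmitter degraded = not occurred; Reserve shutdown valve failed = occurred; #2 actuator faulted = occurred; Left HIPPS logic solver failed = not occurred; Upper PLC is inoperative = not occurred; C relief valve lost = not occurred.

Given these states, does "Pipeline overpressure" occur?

Yes

Shutdown chain lost [AND]: Reserve pressure transmitter degraded=not, #2 actuator faulted=occurs → not all inputs occur → does not occur.
HIPPS stage fails [OR]: Upper PLC is inoperative=not, Shutdown chain lost=not → no input occurs → does not occur.
Vent line fails [OR]: HIPPS stage fails=not, Reserve shutdown valve failed=occurs, Left HIPPS logic solver failed=not → at least one input occurs → occurs.
Control loop down [AND]: C relief valve lost=not, Vent line fails=occurs → not all inputs occur → does not occur.
Relief train lost [OR]: #1 control valve failed=not, Primary vent valve stuck=occurs → at least one input occurs → occurs.
Block path lost [OR]: Relief train lost=occurs, Primary block valve failed=not → at least one input occurs → occurs.
Pipeline overpressure [OR]: Control loop down=not, Block path lost=occurs → at least one input occurs → occurs.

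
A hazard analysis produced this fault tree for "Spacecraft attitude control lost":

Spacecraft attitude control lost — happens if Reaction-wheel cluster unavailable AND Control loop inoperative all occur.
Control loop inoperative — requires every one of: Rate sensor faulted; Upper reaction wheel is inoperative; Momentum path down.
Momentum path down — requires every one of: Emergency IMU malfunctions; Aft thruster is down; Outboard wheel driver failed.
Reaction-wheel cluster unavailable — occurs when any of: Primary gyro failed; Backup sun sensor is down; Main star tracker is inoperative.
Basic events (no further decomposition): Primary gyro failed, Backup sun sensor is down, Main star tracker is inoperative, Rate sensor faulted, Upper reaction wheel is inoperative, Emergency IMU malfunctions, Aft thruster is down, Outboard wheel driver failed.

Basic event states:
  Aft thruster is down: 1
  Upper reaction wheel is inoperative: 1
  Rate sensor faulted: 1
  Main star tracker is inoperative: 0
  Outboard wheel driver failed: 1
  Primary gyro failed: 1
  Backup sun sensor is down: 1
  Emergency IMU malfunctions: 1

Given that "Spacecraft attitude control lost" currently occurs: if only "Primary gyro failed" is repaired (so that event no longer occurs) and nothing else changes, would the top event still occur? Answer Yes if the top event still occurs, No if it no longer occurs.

Counterfactual: set "Primary gyro failed" to not occurred.
Reaction-wheel cluster unavailable [OR]: Primary gyro failed=not, Backup sun sensor is down=occurs, Main star tracker is inoperative=not → at least one input occurs → occurs.
Momentum path down [AND]: Emergency IMU malfunctions=occurs, Aft thruster is down=occurs, Outboard wheel driver failed=occurs → all inputs occur → occurs.
Control loop inoperative [AND]: Rate sensor faulted=occurs, Upper reaction wheel is inoperative=occurs, Momentum path down=occurs → all inputs occur → occurs.
Spacecraft attitude control lost [AND]: Reaction-wheel cluster unavailable=occurs, Control loop inoperative=occurs → all inputs occur → occurs.

Yes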